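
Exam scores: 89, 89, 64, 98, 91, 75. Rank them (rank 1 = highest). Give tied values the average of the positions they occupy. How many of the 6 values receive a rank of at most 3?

2

Sorted (descending): 98, 91, 89, 89, 75, 64
The 2 values of 89 occupy positions 3–4 → average rank (3+4)/2 = 3.5.
Ranks ≤ 3: {1, 2} → 2 values.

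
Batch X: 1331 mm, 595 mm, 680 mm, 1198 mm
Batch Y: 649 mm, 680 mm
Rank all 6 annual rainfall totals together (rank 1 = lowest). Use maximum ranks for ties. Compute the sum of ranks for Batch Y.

Sorted (ascending): 595, 649, 680, 680, 1198, 1331
The 2 values of 680 occupy positions 3–4 → each gets rank 4.
Batch Y values → pooled ranks: 649→2, 680→4
Rank sum = 2 + 4 = 6

6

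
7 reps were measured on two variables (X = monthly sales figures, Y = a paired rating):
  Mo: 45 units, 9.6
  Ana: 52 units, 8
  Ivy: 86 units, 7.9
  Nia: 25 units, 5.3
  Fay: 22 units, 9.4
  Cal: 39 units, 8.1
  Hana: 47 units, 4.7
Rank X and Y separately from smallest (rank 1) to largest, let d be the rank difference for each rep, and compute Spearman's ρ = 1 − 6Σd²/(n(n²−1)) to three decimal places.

Ranks of variable 1: 4, 6, 7, 2, 1, 3, 5
Ranks of variable 2: 7, 4, 3, 2, 6, 5, 1
d = r₁ − r₂: -3, 2, 4, 0, -5, -2, 4
d²: 9, 4, 16, 0, 25, 4, 16; Σd² = 74
ρ = 1 − 6·74/(7·48) = 1 − 444/336 = -0.321

-0.321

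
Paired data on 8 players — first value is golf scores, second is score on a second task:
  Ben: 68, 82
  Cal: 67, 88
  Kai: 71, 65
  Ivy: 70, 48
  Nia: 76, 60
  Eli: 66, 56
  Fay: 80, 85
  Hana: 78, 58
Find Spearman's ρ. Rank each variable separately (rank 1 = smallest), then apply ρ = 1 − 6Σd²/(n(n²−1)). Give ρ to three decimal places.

Ranks of variable 1: 3, 2, 5, 4, 6, 1, 8, 7
Ranks of variable 2: 6, 8, 5, 1, 4, 2, 7, 3
d = r₁ − r₂: -3, -6, 0, 3, 2, -1, 1, 4
d²: 9, 36, 0, 9, 4, 1, 1, 16; Σd² = 76
ρ = 1 − 6·76/(8·63) = 1 − 456/504 = 0.095

0.095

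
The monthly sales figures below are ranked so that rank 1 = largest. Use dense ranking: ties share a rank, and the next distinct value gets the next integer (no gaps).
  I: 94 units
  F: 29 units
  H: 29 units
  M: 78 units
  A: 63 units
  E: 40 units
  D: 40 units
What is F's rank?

5

Sorted (descending): 94, 78, 63, 40, 40, 29, 29
The 2 values of 40 share dense rank 4.
The 2 values of 29 share dense rank 5.
Remaining distinct values take the next consecutive integers.
F has value 29 units → rank 5.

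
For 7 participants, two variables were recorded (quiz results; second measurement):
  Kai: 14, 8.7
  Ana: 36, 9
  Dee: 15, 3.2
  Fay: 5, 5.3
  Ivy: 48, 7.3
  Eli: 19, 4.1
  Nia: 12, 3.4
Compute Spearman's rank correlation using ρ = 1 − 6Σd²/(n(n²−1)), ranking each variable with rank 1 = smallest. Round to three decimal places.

Ranks of variable 1: 3, 6, 4, 1, 7, 5, 2
Ranks of variable 2: 6, 7, 1, 4, 5, 3, 2
d = r₁ − r₂: -3, -1, 3, -3, 2, 2, 0
d²: 9, 1, 9, 9, 4, 4, 0; Σd² = 36
ρ = 1 − 6·36/(7·48) = 1 − 216/336 = 0.357

0.357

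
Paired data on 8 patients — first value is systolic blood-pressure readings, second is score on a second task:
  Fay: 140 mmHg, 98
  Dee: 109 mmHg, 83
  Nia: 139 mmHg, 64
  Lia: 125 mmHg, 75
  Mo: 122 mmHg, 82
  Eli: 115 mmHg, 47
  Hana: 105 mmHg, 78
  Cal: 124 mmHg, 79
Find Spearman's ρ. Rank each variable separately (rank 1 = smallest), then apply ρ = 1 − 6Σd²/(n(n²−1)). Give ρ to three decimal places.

0.095

Ranks of variable 1: 8, 2, 7, 6, 4, 3, 1, 5
Ranks of variable 2: 8, 7, 2, 3, 6, 1, 4, 5
d = r₁ − r₂: 0, -5, 5, 3, -2, 2, -3, 0
d²: 0, 25, 25, 9, 4, 4, 9, 0; Σd² = 76
ρ = 1 − 6·76/(8·63) = 1 − 456/504 = 0.095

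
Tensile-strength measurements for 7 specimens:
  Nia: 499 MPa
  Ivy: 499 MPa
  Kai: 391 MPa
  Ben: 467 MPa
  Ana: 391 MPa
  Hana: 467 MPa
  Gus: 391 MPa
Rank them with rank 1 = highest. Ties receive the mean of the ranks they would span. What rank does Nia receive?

1.5

Sorted (descending): 499, 499, 467, 467, 391, 391, 391
The 2 values of 499 occupy positions 1–2 → average rank (1+2)/2 = 1.5.
The 2 values of 467 occupy positions 3–4 → average rank (3+4)/2 = 3.5.
The 3 values of 391 occupy positions 5–7 → average rank 6.
Nia has value 499 MPa → rank 1.5.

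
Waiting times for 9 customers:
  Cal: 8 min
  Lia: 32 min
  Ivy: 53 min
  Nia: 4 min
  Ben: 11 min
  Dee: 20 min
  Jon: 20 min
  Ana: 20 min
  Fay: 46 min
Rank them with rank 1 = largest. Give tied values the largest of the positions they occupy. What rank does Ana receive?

6

Sorted (descending): 53, 46, 32, 20, 20, 20, 11, 8, 4
The 3 values of 20 occupy positions 4–6 → each gets rank 6.
Ana has value 20 min → rank 6.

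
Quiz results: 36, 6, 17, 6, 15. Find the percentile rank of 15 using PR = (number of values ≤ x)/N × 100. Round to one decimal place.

N = 5.
Strictly below 15: 2. Equal to 15: 1.
PR = 3/5 × 100 = 60.0

60.0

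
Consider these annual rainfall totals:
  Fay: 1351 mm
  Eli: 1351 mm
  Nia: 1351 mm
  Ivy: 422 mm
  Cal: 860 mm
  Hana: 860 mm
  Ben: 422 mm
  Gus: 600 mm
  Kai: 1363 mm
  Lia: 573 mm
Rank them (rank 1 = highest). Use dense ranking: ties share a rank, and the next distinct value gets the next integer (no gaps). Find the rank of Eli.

Sorted (descending): 1363, 1351, 1351, 1351, 860, 860, 600, 573, 422, 422
The 3 values of 1351 share dense rank 2.
The 2 values of 860 share dense rank 3.
The 2 values of 422 share dense rank 6.
Remaining distinct values take the next consecutive integers.
Eli has value 1351 mm → rank 2.

2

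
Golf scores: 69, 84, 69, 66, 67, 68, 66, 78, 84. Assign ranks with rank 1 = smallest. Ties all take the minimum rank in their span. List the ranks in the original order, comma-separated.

Sorted (ascending): 66, 66, 67, 68, 69, 69, 78, 84, 84
The 2 values of 66 occupy positions 1–2 → each gets rank 1.
The 2 values of 69 occupy positions 5–6 → each gets rank 5.
The 2 values of 84 occupy positions 8–9 → each gets rank 8.

5, 8, 5, 1, 3, 4, 1, 7, 8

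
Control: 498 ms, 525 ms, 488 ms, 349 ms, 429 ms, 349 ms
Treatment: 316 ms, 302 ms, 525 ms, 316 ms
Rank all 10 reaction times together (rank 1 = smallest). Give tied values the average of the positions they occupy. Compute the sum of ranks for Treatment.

Sorted (ascending): 302, 316, 316, 349, 349, 429, 488, 498, 525, 525
The 2 values of 316 occupy positions 2–3 → average rank (2+3)/2 = 2.5.
The 2 values of 349 occupy positions 4–5 → average rank (4+5)/2 = 4.5.
The 2 values of 525 occupy positions 9–10 → average rank (9+10)/2 = 9.5.
Treatment values → pooled ranks: 316→2.5, 302→1, 525→9.5, 316→2.5
Rank sum = 2.5 + 1 + 9.5 + 2.5 = 15.5

15.5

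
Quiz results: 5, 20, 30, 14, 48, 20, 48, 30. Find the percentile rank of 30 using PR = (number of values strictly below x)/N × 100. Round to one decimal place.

N = 8.
Strictly below 30: 4. Equal to 30: 2.
PR = 4/8 × 100 = 50.0

50.0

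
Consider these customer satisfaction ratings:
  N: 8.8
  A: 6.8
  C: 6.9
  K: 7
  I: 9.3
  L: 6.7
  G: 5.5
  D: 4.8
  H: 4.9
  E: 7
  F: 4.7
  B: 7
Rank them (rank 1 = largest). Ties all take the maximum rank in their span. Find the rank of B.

Sorted (descending): 9.3, 8.8, 7, 7, 7, 6.9, 6.8, 6.7, 5.5, 4.9, 4.8, 4.7
The 3 values of 7 occupy positions 3–5 → each gets rank 5.
B has value 7 → rank 5.

5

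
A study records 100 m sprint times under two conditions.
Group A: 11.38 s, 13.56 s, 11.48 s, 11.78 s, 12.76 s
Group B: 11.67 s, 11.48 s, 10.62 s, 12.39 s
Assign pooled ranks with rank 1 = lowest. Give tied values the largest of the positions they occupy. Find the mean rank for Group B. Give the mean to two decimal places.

4.25

Sorted (ascending): 10.62, 11.38, 11.48, 11.48, 11.67, 11.78, 12.39, 12.76, 13.56
The 2 values of 11.48 occupy positions 3–4 → each gets rank 4.
Group B values → pooled ranks: 11.67→5, 11.48→4, 10.62→1, 12.39→7
Mean rank = (5 + 4 + 1 + 7) / 4 = 4.25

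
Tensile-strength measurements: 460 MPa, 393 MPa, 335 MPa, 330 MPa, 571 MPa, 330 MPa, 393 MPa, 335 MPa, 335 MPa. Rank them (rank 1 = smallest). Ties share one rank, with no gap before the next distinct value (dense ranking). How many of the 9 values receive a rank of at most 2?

5

Sorted (ascending): 330, 330, 335, 335, 335, 393, 393, 460, 571
The 2 values of 330 share dense rank 1.
The 3 values of 335 share dense rank 2.
The 2 values of 393 share dense rank 3.
Remaining distinct values take the next consecutive integers.
Ranks ≤ 2: {1, 1, 2, 2, 2} → 5 values.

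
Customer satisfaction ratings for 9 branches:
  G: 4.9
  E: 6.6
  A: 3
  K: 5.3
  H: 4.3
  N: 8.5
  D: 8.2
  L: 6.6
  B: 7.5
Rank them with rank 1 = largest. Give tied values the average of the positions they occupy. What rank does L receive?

Sorted (descending): 8.5, 8.2, 7.5, 6.6, 6.6, 5.3, 4.9, 4.3, 3
The 2 values of 6.6 occupy positions 4–5 → average rank (4+5)/2 = 4.5.
L has value 6.6 → rank 4.5.

4.5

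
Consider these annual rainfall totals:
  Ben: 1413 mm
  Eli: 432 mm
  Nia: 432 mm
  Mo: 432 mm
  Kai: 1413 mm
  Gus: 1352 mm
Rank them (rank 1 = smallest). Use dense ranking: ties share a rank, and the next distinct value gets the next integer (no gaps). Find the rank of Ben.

3

Sorted (ascending): 432, 432, 432, 1352, 1413, 1413
The 3 values of 432 share dense rank 1.
The 2 values of 1413 share dense rank 3.
Remaining distinct values take the next consecutive integers.
Ben has value 1413 mm → rank 3.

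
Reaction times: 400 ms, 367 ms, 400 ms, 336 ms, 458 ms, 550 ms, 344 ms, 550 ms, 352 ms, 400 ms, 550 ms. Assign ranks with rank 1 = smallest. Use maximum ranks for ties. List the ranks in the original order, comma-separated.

Sorted (ascending): 336, 344, 352, 367, 400, 400, 400, 458, 550, 550, 550
The 3 values of 400 occupy positions 5–7 → each gets rank 7.
The 3 values of 550 occupy positions 9–11 → each gets rank 11.

7, 4, 7, 1, 8, 11, 2, 11, 3, 7, 11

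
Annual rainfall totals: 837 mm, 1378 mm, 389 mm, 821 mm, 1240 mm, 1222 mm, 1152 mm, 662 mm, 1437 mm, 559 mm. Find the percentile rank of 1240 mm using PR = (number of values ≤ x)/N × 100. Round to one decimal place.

80.0

N = 10.
Strictly below 1240: 7. Equal to 1240: 1.
PR = 8/10 × 100 = 80.0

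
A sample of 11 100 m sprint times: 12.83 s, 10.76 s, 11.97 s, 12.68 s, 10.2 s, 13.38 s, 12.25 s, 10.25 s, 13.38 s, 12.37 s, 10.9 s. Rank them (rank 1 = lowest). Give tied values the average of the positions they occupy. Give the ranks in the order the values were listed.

9, 3, 5, 8, 1, 10.5, 6, 2, 10.5, 7, 4

Sorted (ascending): 10.2, 10.25, 10.76, 10.9, 11.97, 12.25, 12.37, 12.68, 12.83, 13.38, 13.38
The 2 values of 13.38 occupy positions 10–11 → average rank (10+11)/2 = 10.5.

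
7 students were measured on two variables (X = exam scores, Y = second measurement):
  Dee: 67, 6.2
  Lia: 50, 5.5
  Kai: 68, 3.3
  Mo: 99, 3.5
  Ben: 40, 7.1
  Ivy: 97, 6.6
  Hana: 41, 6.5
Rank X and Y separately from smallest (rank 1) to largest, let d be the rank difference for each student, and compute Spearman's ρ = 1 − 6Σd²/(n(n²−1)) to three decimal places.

-0.536

Ranks of variable 1: 4, 3, 5, 7, 1, 6, 2
Ranks of variable 2: 4, 3, 1, 2, 7, 6, 5
d = r₁ − r₂: 0, 0, 4, 5, -6, 0, -3
d²: 0, 0, 16, 25, 36, 0, 9; Σd² = 86
ρ = 1 − 6·86/(7·48) = 1 − 516/336 = -0.536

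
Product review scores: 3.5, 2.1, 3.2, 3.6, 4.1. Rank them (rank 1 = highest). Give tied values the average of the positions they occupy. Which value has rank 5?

Sorted (descending): 4.1, 3.6, 3.5, 3.2, 2.1
No ties — each value takes its position as its rank.
Rank 5 → value 2.1.

2.1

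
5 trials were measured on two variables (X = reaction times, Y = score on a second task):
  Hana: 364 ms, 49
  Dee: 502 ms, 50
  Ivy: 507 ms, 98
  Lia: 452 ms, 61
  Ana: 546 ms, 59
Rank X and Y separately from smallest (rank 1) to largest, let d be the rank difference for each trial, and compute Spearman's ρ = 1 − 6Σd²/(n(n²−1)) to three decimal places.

0.500

Ranks of variable 1: 1, 3, 4, 2, 5
Ranks of variable 2: 1, 2, 5, 4, 3
d = r₁ − r₂: 0, 1, -1, -2, 2
d²: 0, 1, 1, 4, 4; Σd² = 10
ρ = 1 − 6·10/(5·24) = 1 − 60/120 = 0.500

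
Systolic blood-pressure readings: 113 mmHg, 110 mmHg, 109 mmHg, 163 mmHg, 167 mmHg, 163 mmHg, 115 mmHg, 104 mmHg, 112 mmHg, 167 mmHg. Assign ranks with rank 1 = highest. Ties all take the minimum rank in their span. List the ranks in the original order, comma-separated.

Sorted (descending): 167, 167, 163, 163, 115, 113, 112, 110, 109, 104
The 2 values of 167 occupy positions 1–2 → each gets rank 1.
The 2 values of 163 occupy positions 3–4 → each gets rank 3.

6, 8, 9, 3, 1, 3, 5, 10, 7, 1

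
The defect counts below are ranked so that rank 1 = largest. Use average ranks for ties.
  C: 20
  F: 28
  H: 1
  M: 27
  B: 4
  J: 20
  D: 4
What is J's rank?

3.5

Sorted (descending): 28, 27, 20, 20, 4, 4, 1
The 2 values of 20 occupy positions 3–4 → average rank (3+4)/2 = 3.5.
The 2 values of 4 occupy positions 5–6 → average rank (5+6)/2 = 5.5.
J has value 20 → rank 3.5.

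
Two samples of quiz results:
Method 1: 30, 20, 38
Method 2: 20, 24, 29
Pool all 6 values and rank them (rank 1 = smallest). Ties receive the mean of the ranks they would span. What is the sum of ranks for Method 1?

Sorted (ascending): 20, 20, 24, 29, 30, 38
The 2 values of 20 occupy positions 1–2 → average rank (1+2)/2 = 1.5.
Method 1 values → pooled ranks: 30→5, 20→1.5, 38→6
Rank sum = 5 + 1.5 + 6 = 12.5

12.5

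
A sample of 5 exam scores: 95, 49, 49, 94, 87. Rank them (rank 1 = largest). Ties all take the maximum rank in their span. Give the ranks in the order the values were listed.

1, 5, 5, 2, 3

Sorted (descending): 95, 94, 87, 49, 49
The 2 values of 49 occupy positions 4–5 → each gets rank 5.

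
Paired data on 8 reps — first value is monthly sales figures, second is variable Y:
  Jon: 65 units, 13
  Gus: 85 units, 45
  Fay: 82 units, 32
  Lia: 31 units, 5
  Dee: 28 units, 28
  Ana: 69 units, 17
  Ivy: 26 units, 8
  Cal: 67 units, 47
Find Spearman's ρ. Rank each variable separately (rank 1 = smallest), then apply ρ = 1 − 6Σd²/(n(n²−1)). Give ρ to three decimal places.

0.643

Ranks of variable 1: 4, 8, 7, 3, 2, 6, 1, 5
Ranks of variable 2: 3, 7, 6, 1, 5, 4, 2, 8
d = r₁ − r₂: 1, 1, 1, 2, -3, 2, -1, -3
d²: 1, 1, 1, 4, 9, 4, 1, 9; Σd² = 30
ρ = 1 − 6·30/(8·63) = 1 − 180/504 = 0.643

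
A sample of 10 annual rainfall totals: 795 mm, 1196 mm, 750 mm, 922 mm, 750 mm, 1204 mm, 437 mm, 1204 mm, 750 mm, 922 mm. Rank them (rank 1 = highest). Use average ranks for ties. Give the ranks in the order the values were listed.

6, 3, 8, 4.5, 8, 1.5, 10, 1.5, 8, 4.5

Sorted (descending): 1204, 1204, 1196, 922, 922, 795, 750, 750, 750, 437
The 2 values of 1204 occupy positions 1–2 → average rank (1+2)/2 = 1.5.
The 2 values of 922 occupy positions 4–5 → average rank (4+5)/2 = 4.5.
The 3 values of 750 occupy positions 7–9 → average rank 8.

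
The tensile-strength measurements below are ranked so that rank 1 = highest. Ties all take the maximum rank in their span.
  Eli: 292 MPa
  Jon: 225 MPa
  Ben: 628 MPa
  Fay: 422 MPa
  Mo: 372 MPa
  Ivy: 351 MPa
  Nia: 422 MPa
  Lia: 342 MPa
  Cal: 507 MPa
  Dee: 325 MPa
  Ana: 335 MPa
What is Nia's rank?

Sorted (descending): 628, 507, 422, 422, 372, 351, 342, 335, 325, 292, 225
The 2 values of 422 occupy positions 3–4 → each gets rank 4.
Nia has value 422 MPa → rank 4.

4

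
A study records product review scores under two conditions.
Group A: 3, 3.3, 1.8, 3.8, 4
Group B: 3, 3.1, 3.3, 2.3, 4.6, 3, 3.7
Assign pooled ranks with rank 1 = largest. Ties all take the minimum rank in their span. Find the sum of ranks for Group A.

30

Sorted (descending): 4.6, 4, 3.8, 3.7, 3.3, 3.3, 3.1, 3, 3, 3, 2.3, 1.8
The 2 values of 3.3 occupy positions 5–6 → each gets rank 5.
The 3 values of 3 occupy positions 8–10 → each gets rank 8.
Group A values → pooled ranks: 3→8, 3.3→5, 1.8→12, 3.8→3, 4→2
Rank sum = 8 + 5 + 12 + 3 + 2 = 30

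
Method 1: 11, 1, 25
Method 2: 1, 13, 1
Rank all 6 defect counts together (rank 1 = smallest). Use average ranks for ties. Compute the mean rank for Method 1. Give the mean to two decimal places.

Sorted (ascending): 1, 1, 1, 11, 13, 25
The 3 values of 1 occupy positions 1–3 → average rank 2.
Method 1 values → pooled ranks: 11→4, 1→2, 25→6
Mean rank = (4 + 2 + 6) / 3 = 4.00

4.00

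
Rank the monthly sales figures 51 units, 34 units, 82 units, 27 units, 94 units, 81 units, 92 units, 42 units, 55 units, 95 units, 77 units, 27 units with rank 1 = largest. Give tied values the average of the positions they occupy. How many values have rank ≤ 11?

Sorted (descending): 95, 94, 92, 82, 81, 77, 55, 51, 42, 34, 27, 27
The 2 values of 27 occupy positions 11–12 → average rank (11+12)/2 = 11.5.
Ranks ≤ 11: {1, 2, 3, 4, 5, 6, 7, 8, 9, 10} → 10 values.

10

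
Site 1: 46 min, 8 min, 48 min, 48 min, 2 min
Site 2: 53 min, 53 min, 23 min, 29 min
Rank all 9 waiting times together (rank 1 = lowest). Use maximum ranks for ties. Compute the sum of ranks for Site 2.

Sorted (ascending): 2, 8, 23, 29, 46, 48, 48, 53, 53
The 2 values of 48 occupy positions 6–7 → each gets rank 7.
The 2 values of 53 occupy positions 8–9 → each gets rank 9.
Site 2 values → pooled ranks: 53→9, 53→9, 23→3, 29→4
Rank sum = 9 + 9 + 3 + 4 = 25

25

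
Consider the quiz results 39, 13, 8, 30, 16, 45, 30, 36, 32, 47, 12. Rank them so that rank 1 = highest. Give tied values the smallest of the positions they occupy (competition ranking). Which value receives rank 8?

Sorted (descending): 47, 45, 39, 36, 32, 30, 30, 16, 13, 12, 8
The 2 values of 30 occupy positions 6–7 → each gets rank 6.
Rank 8 → value 16.

16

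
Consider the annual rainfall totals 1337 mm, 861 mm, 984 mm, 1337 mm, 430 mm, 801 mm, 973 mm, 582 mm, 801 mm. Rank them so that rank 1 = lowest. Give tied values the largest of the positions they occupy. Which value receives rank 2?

582

Sorted (ascending): 430, 582, 801, 801, 861, 973, 984, 1337, 1337
The 2 values of 801 occupy positions 3–4 → each gets rank 4.
The 2 values of 1337 occupy positions 8–9 → each gets rank 9.
Rank 2 → value 582.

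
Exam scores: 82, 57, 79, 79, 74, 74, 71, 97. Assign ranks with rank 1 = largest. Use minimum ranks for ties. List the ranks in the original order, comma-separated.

2, 8, 3, 3, 5, 5, 7, 1

Sorted (descending): 97, 82, 79, 79, 74, 74, 71, 57
The 2 values of 79 occupy positions 3–4 → each gets rank 3.
The 2 values of 74 occupy positions 5–6 → each gets rank 5.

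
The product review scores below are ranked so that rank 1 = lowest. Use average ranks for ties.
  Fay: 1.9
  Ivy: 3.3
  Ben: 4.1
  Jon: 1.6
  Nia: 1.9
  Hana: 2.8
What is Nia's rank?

Sorted (ascending): 1.6, 1.9, 1.9, 2.8, 3.3, 4.1
The 2 values of 1.9 occupy positions 2–3 → average rank (2+3)/2 = 2.5.
Nia has value 1.9 → rank 2.5.

2.5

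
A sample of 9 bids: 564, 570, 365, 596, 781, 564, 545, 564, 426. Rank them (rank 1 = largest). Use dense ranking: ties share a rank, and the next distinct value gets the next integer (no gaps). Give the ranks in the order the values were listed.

Sorted (descending): 781, 596, 570, 564, 564, 564, 545, 426, 365
The 3 values of 564 share dense rank 4.
Remaining distinct values take the next consecutive integers.

4, 3, 7, 2, 1, 4, 5, 4, 6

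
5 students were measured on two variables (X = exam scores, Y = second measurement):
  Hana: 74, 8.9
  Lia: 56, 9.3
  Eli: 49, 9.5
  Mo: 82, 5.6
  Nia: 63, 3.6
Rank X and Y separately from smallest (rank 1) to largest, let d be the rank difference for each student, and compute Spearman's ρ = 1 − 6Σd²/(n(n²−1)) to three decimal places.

Ranks of variable 1: 4, 2, 1, 5, 3
Ranks of variable 2: 3, 4, 5, 2, 1
d = r₁ − r₂: 1, -2, -4, 3, 2
d²: 1, 4, 16, 9, 4; Σd² = 34
ρ = 1 − 6·34/(5·24) = 1 − 204/120 = -0.700

-0.700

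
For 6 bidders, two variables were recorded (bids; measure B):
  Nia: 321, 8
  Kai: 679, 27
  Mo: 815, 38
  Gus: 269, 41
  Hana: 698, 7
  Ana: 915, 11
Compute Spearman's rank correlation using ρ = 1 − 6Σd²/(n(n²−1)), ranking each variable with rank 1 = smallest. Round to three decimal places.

-0.257

Ranks of variable 1: 2, 3, 5, 1, 4, 6
Ranks of variable 2: 2, 4, 5, 6, 1, 3
d = r₁ − r₂: 0, -1, 0, -5, 3, 3
d²: 0, 1, 0, 25, 9, 9; Σd² = 44
ρ = 1 − 6·44/(6·35) = 1 − 264/210 = -0.257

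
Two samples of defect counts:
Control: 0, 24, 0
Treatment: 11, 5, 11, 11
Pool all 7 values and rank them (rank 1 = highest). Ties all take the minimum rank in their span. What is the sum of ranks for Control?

Sorted (descending): 24, 11, 11, 11, 5, 0, 0
The 3 values of 11 occupy positions 2–4 → each gets rank 2.
The 2 values of 0 occupy positions 6–7 → each gets rank 6.
Control values → pooled ranks: 0→6, 24→1, 0→6
Rank sum = 6 + 1 + 6 = 13

13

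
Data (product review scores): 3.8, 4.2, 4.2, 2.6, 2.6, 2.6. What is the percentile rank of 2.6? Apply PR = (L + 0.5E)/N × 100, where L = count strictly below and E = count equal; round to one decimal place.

25.0

N = 6.
Strictly below 2.6: 0. Equal to 2.6: 3.
PR = (0 + 0.5·3)/6 × 100 = 25.0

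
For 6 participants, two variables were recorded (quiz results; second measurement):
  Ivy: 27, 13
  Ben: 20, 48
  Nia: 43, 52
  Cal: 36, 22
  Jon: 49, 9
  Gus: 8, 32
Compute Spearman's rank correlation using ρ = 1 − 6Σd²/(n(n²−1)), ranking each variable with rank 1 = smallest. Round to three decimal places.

Ranks of variable 1: 3, 2, 5, 4, 6, 1
Ranks of variable 2: 2, 5, 6, 3, 1, 4
d = r₁ − r₂: 1, -3, -1, 1, 5, -3
d²: 1, 9, 1, 1, 25, 9; Σd² = 46
ρ = 1 − 6·46/(6·35) = 1 − 276/210 = -0.314

-0.314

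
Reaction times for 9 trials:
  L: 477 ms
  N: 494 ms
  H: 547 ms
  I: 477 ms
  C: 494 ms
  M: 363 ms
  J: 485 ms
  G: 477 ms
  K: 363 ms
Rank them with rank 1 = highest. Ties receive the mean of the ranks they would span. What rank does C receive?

Sorted (descending): 547, 494, 494, 485, 477, 477, 477, 363, 363
The 2 values of 494 occupy positions 2–3 → average rank (2+3)/2 = 2.5.
The 3 values of 477 occupy positions 5–7 → average rank 6.
The 2 values of 363 occupy positions 8–9 → average rank (8+9)/2 = 8.5.
C has value 494 ms → rank 2.5.

2.5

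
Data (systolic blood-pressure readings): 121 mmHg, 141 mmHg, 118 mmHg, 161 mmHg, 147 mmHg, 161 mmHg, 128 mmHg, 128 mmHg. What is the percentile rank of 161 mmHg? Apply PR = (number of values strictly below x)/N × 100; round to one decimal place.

N = 8.
Strictly below 161: 6. Equal to 161: 2.
PR = 6/8 × 100 = 75.0

75.0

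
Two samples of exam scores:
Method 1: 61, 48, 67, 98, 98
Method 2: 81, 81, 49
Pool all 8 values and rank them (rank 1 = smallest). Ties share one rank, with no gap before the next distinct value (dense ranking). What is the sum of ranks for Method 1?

Sorted (ascending): 48, 49, 61, 67, 81, 81, 98, 98
The 2 values of 81 share dense rank 5.
The 2 values of 98 share dense rank 6.
Remaining distinct values take the next consecutive integers.
Method 1 values → pooled ranks: 61→3, 48→1, 67→4, 98→6, 98→6
Rank sum = 3 + 1 + 4 + 6 + 6 = 20

20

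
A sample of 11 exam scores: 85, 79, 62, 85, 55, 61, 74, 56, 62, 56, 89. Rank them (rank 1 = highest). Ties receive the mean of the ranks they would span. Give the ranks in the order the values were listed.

2.5, 4, 6.5, 2.5, 11, 8, 5, 9.5, 6.5, 9.5, 1

Sorted (descending): 89, 85, 85, 79, 74, 62, 62, 61, 56, 56, 55
The 2 values of 85 occupy positions 2–3 → average rank (2+3)/2 = 2.5.
The 2 values of 62 occupy positions 6–7 → average rank (6+7)/2 = 6.5.
The 2 values of 56 occupy positions 9–10 → average rank (9+10)/2 = 9.5.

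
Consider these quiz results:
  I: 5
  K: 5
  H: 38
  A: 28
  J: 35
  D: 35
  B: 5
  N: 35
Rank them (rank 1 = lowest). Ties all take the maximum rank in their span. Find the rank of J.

7

Sorted (ascending): 5, 5, 5, 28, 35, 35, 35, 38
The 3 values of 5 occupy positions 1–3 → each gets rank 3.
The 3 values of 35 occupy positions 5–7 → each gets rank 7.
J has value 35 → rank 7.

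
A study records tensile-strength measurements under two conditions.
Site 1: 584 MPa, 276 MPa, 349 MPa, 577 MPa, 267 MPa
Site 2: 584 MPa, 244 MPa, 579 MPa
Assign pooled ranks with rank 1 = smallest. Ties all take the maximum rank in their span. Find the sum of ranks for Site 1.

22

Sorted (ascending): 244, 267, 276, 349, 577, 579, 584, 584
The 2 values of 584 occupy positions 7–8 → each gets rank 8.
Site 1 values → pooled ranks: 584→8, 276→3, 349→4, 577→5, 267→2
Rank sum = 8 + 3 + 4 + 5 + 2 = 22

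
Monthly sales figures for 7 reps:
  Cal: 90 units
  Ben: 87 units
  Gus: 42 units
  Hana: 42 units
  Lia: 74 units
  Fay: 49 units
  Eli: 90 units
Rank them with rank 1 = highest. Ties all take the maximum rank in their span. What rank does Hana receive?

7

Sorted (descending): 90, 90, 87, 74, 49, 42, 42
The 2 values of 90 occupy positions 1–2 → each gets rank 2.
The 2 values of 42 occupy positions 6–7 → each gets rank 7.
Hana has value 42 units → rank 7.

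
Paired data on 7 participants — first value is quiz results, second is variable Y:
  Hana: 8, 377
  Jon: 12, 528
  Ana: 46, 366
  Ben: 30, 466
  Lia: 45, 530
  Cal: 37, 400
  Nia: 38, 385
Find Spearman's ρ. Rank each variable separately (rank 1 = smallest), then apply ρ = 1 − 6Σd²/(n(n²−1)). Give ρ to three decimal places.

-0.107

Ranks of variable 1: 1, 2, 7, 3, 6, 4, 5
Ranks of variable 2: 2, 6, 1, 5, 7, 4, 3
d = r₁ − r₂: -1, -4, 6, -2, -1, 0, 2
d²: 1, 16, 36, 4, 1, 0, 4; Σd² = 62
ρ = 1 − 6·62/(7·48) = 1 − 372/336 = -0.107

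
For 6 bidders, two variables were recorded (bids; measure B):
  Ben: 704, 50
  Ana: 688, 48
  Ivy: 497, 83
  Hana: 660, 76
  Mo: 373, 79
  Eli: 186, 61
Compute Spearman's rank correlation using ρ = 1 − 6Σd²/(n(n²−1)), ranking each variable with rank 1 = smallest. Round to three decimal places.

Ranks of variable 1: 6, 5, 3, 4, 2, 1
Ranks of variable 2: 2, 1, 6, 4, 5, 3
d = r₁ − r₂: 4, 4, -3, 0, -3, -2
d²: 16, 16, 9, 0, 9, 4; Σd² = 54
ρ = 1 − 6·54/(6·35) = 1 − 324/210 = -0.543

-0.543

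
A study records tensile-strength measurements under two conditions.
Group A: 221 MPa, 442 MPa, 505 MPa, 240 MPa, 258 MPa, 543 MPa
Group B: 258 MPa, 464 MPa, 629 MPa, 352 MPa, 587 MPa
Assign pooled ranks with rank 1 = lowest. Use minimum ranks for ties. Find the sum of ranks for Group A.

Sorted (ascending): 221, 240, 258, 258, 352, 442, 464, 505, 543, 587, 629
The 2 values of 258 occupy positions 3–4 → each gets rank 3.
Group A values → pooled ranks: 221→1, 442→6, 505→8, 240→2, 258→3, 543→9
Rank sum = 1 + 6 + 8 + 2 + 3 + 9 = 29

29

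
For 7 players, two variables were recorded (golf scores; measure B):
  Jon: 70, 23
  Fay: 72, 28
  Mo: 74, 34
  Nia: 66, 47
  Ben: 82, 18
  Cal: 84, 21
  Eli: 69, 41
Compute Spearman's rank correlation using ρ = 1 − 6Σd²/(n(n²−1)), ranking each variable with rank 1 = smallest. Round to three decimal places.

-0.821

Ranks of variable 1: 3, 4, 5, 1, 6, 7, 2
Ranks of variable 2: 3, 4, 5, 7, 1, 2, 6
d = r₁ − r₂: 0, 0, 0, -6, 5, 5, -4
d²: 0, 0, 0, 36, 25, 25, 16; Σd² = 102
ρ = 1 − 6·102/(7·48) = 1 − 612/336 = -0.821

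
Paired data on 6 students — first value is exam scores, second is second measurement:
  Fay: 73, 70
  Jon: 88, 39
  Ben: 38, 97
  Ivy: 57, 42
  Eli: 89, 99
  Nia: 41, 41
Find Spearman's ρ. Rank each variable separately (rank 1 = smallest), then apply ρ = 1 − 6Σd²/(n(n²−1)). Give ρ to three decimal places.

0.086

Ranks of variable 1: 4, 5, 1, 3, 6, 2
Ranks of variable 2: 4, 1, 5, 3, 6, 2
d = r₁ − r₂: 0, 4, -4, 0, 0, 0
d²: 0, 16, 16, 0, 0, 0; Σd² = 32
ρ = 1 − 6·32/(6·35) = 1 − 192/210 = 0.086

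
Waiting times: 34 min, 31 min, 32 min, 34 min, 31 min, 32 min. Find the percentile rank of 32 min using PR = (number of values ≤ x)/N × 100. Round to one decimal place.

N = 6.
Strictly below 32: 2. Equal to 32: 2.
PR = 4/6 × 100 = 66.7

66.7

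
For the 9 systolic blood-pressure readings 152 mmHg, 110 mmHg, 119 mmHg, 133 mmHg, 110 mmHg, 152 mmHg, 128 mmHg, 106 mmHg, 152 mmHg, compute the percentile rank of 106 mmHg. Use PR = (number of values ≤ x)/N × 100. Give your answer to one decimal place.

N = 9.
Strictly below 106: 0. Equal to 106: 1.
PR = 1/9 × 100 = 11.1

11.1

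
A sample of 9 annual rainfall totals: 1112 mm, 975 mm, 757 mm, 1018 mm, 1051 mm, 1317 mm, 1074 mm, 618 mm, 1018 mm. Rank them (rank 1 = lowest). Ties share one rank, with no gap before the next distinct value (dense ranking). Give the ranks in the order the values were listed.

7, 3, 2, 4, 5, 8, 6, 1, 4

Sorted (ascending): 618, 757, 975, 1018, 1018, 1051, 1074, 1112, 1317
The 2 values of 1018 share dense rank 4.
Remaining distinct values take the next consecutive integers.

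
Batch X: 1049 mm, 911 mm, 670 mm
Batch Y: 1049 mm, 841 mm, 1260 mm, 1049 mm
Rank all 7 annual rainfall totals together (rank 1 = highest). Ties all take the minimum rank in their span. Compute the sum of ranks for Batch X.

14

Sorted (descending): 1260, 1049, 1049, 1049, 911, 841, 670
The 3 values of 1049 occupy positions 2–4 → each gets rank 2.
Batch X values → pooled ranks: 1049→2, 911→5, 670→7
Rank sum = 2 + 5 + 7 = 14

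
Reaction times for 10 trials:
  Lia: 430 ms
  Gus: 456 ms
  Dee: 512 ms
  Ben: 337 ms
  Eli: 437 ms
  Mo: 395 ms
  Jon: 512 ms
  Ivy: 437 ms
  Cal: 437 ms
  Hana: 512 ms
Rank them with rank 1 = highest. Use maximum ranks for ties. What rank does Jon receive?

3

Sorted (descending): 512, 512, 512, 456, 437, 437, 437, 430, 395, 337
The 3 values of 512 occupy positions 1–3 → each gets rank 3.
The 3 values of 437 occupy positions 5–7 → each gets rank 7.
Jon has value 512 ms → rank 3.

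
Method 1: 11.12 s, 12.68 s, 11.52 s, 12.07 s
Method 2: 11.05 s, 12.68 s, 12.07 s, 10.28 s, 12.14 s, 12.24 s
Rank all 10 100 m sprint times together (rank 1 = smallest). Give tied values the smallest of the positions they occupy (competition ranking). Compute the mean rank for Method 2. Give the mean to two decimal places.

5.33

Sorted (ascending): 10.28, 11.05, 11.12, 11.52, 12.07, 12.07, 12.14, 12.24, 12.68, 12.68
The 2 values of 12.07 occupy positions 5–6 → each gets rank 5.
The 2 values of 12.68 occupy positions 9–10 → each gets rank 9.
Method 2 values → pooled ranks: 11.05→2, 12.68→9, 12.07→5, 10.28→1, 12.14→7, 12.24→8
Mean rank = (2 + 9 + 5 + 1 + 7 + 8) / 6 = 5.33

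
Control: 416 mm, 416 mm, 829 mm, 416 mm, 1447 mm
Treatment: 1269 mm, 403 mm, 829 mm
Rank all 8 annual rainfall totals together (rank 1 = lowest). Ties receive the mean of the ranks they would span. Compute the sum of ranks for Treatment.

13.5

Sorted (ascending): 403, 416, 416, 416, 829, 829, 1269, 1447
The 3 values of 416 occupy positions 2–4 → average rank 3.
The 2 values of 829 occupy positions 5–6 → average rank (5+6)/2 = 5.5.
Treatment values → pooled ranks: 1269→7, 403→1, 829→5.5
Rank sum = 7 + 1 + 5.5 = 13.5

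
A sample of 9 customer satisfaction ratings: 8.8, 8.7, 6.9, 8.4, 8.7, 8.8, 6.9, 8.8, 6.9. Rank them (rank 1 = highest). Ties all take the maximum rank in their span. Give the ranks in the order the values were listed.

Sorted (descending): 8.8, 8.8, 8.8, 8.7, 8.7, 8.4, 6.9, 6.9, 6.9
The 3 values of 8.8 occupy positions 1–3 → each gets rank 3.
The 2 values of 8.7 occupy positions 4–5 → each gets rank 5.
The 3 values of 6.9 occupy positions 7–9 → each gets rank 9.

3, 5, 9, 6, 5, 3, 9, 3, 9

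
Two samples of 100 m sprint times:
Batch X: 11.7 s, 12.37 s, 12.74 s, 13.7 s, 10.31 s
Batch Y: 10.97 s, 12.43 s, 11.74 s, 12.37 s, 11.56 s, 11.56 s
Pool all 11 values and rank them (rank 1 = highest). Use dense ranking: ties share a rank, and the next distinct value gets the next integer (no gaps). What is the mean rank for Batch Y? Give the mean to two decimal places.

Sorted (descending): 13.7, 12.74, 12.43, 12.37, 12.37, 11.74, 11.7, 11.56, 11.56, 10.97, 10.31
The 2 values of 12.37 share dense rank 4.
The 2 values of 11.56 share dense rank 7.
Remaining distinct values take the next consecutive integers.
Batch Y values → pooled ranks: 10.97→8, 12.43→3, 11.74→5, 12.37→4, 11.56→7, 11.56→7
Mean rank = (8 + 3 + 5 + 4 + 7 + 7) / 6 = 5.67

5.67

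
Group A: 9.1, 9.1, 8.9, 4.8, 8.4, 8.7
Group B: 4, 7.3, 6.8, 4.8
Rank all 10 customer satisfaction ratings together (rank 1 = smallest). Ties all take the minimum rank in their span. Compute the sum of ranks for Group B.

12

Sorted (ascending): 4, 4.8, 4.8, 6.8, 7.3, 8.4, 8.7, 8.9, 9.1, 9.1
The 2 values of 4.8 occupy positions 2–3 → each gets rank 2.
The 2 values of 9.1 occupy positions 9–10 → each gets rank 9.
Group B values → pooled ranks: 4→1, 7.3→5, 6.8→4, 4.8→2
Rank sum = 1 + 5 + 4 + 2 = 12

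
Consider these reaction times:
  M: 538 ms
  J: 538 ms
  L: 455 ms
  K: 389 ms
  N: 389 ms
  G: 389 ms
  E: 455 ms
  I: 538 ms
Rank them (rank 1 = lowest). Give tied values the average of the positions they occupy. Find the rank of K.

Sorted (ascending): 389, 389, 389, 455, 455, 538, 538, 538
The 3 values of 389 occupy positions 1–3 → average rank 2.
The 2 values of 455 occupy positions 4–5 → average rank (4+5)/2 = 4.5.
The 3 values of 538 occupy positions 6–8 → average rank 7.
K has value 389 ms → rank 2.

2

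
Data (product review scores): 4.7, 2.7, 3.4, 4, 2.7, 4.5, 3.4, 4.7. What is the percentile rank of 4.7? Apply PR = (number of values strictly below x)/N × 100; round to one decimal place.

75.0

N = 8.
Strictly below 4.7: 6. Equal to 4.7: 2.
PR = 6/8 × 100 = 75.0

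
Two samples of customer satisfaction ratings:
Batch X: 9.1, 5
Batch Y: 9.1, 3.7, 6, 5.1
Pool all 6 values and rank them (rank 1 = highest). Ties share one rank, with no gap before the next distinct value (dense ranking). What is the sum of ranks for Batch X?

5

Sorted (descending): 9.1, 9.1, 6, 5.1, 5, 3.7
The 2 values of 9.1 share dense rank 1.
Remaining distinct values take the next consecutive integers.
Batch X values → pooled ranks: 9.1→1, 5→4
Rank sum = 1 + 4 = 5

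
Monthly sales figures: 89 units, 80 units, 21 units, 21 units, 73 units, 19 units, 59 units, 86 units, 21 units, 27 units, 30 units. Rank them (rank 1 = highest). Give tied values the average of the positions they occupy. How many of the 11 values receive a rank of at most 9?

Sorted (descending): 89, 86, 80, 73, 59, 30, 27, 21, 21, 21, 19
The 3 values of 21 occupy positions 8–10 → average rank 9.
Ranks ≤ 9: {1, 2, 3, 4, 5, 6, 7, 9, 9, 9} → 10 values.

10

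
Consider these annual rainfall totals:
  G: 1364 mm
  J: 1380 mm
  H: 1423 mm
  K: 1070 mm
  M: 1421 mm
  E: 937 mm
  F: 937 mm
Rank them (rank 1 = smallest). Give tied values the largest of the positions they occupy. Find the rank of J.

5

Sorted (ascending): 937, 937, 1070, 1364, 1380, 1421, 1423
The 2 values of 937 occupy positions 1–2 → each gets rank 2.
J has value 1380 mm → rank 5.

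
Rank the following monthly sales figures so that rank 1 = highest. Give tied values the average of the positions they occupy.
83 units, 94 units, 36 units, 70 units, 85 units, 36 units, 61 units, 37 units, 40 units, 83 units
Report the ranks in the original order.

3.5, 1, 9.5, 5, 2, 9.5, 6, 8, 7, 3.5

Sorted (descending): 94, 85, 83, 83, 70, 61, 40, 37, 36, 36
The 2 values of 83 occupy positions 3–4 → average rank (3+4)/2 = 3.5.
The 2 values of 36 occupy positions 9–10 → average rank (9+10)/2 = 9.5.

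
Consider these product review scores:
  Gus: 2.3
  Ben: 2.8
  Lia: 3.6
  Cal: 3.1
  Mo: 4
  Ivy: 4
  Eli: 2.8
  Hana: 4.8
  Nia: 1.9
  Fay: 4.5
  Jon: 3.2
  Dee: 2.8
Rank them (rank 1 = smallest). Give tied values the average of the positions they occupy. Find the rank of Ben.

Sorted (ascending): 1.9, 2.3, 2.8, 2.8, 2.8, 3.1, 3.2, 3.6, 4, 4, 4.5, 4.8
The 3 values of 2.8 occupy positions 3–5 → average rank 4.
The 2 values of 4 occupy positions 9–10 → average rank (9+10)/2 = 9.5.
Ben has value 2.8 → rank 4.

4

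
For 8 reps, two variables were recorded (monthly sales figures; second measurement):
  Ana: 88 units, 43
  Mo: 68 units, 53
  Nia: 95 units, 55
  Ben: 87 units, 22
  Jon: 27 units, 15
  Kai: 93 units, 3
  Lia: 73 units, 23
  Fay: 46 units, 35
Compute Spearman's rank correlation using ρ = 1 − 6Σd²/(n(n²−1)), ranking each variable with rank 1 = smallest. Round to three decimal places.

0.214

Ranks of variable 1: 6, 3, 8, 5, 1, 7, 4, 2
Ranks of variable 2: 6, 7, 8, 3, 2, 1, 4, 5
d = r₁ − r₂: 0, -4, 0, 2, -1, 6, 0, -3
d²: 0, 16, 0, 4, 1, 36, 0, 9; Σd² = 66
ρ = 1 − 6·66/(8·63) = 1 − 396/504 = 0.214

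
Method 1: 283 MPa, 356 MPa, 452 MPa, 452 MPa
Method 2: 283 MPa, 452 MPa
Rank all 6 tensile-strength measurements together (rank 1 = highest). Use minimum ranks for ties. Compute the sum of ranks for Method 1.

11

Sorted (descending): 452, 452, 452, 356, 283, 283
The 3 values of 452 occupy positions 1–3 → each gets rank 1.
The 2 values of 283 occupy positions 5–6 → each gets rank 5.
Method 1 values → pooled ranks: 283→5, 356→4, 452→1, 452→1
Rank sum = 5 + 4 + 1 + 1 = 11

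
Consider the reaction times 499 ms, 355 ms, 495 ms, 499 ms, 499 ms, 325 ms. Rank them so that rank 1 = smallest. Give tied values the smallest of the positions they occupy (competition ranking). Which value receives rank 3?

Sorted (ascending): 325, 355, 495, 499, 499, 499
The 3 values of 499 occupy positions 4–6 → each gets rank 4.
Rank 3 → value 495.

495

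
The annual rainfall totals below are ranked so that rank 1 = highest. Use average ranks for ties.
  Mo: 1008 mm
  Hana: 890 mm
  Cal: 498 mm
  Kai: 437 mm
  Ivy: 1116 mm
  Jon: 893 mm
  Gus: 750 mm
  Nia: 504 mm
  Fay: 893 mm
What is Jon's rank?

3.5

Sorted (descending): 1116, 1008, 893, 893, 890, 750, 504, 498, 437
The 2 values of 893 occupy positions 3–4 → average rank (3+4)/2 = 3.5.
Jon has value 893 mm → rank 3.5.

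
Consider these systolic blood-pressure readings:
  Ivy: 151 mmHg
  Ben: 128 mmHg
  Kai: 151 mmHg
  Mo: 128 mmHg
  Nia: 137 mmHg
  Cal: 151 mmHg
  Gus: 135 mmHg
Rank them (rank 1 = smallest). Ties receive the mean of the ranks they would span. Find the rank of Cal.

Sorted (ascending): 128, 128, 135, 137, 151, 151, 151
The 2 values of 128 occupy positions 1–2 → average rank (1+2)/2 = 1.5.
The 3 values of 151 occupy positions 5–7 → average rank 6.
Cal has value 151 mmHg → rank 6.

6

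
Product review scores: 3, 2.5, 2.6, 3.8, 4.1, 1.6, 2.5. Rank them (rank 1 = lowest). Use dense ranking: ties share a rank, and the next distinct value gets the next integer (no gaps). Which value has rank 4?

Sorted (ascending): 1.6, 2.5, 2.5, 2.6, 3, 3.8, 4.1
The 2 values of 2.5 share dense rank 2.
Remaining distinct values take the next consecutive integers.
Rank 4 → value 3.

3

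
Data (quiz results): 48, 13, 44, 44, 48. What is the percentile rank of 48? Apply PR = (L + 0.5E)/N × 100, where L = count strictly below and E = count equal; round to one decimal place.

N = 5.
Strictly below 48: 3. Equal to 48: 2.
PR = (3 + 0.5·2)/5 × 100 = 80.0

80.0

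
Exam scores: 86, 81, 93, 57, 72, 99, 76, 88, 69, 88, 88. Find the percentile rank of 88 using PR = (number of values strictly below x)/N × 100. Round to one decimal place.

54.5

N = 11.
Strictly below 88: 6. Equal to 88: 3.
PR = 6/11 × 100 = 54.5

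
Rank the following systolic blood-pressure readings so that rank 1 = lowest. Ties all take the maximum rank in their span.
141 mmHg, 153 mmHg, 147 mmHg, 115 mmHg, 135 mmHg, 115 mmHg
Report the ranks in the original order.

4, 6, 5, 2, 3, 2

Sorted (ascending): 115, 115, 135, 141, 147, 153
The 2 values of 115 occupy positions 1–2 → each gets rank 2.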